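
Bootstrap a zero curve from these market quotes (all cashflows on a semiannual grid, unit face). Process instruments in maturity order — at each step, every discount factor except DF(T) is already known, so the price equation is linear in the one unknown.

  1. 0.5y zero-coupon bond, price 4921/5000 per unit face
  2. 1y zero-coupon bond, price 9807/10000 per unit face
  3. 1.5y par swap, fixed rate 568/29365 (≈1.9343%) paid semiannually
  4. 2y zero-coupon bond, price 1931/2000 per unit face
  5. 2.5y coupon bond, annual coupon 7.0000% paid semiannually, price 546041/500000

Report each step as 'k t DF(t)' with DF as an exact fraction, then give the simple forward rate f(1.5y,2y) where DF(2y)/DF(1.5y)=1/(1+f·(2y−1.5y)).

step 1 [0.5y] zero: DF = P = 4921/5000 ≈ 0.984200
step 2 [1y] zero: DF = P = 9807/10000 ≈ 0.980700
step 3 [1.5y] swap r/2=284/29365: DF=(1 − 284/29365·(0.984200+0.980700))/(1+284/29365) = 2429/2500 ≈ 0.971600
step 4 [2y] zero: DF = P = 1931/2000 ≈ 0.965500
step 5 [2.5y] bond c/2=7/200: DF=(546041/500000 − 7/200·(0.984200+0.980700+0.971600+0.965500))/(1+7/200) = 577/625 ≈ 0.923200

1 1/2 4921/5000
2 1 9807/10000
3 3/2 2429/2500
4 2 1931/2000
5 5/2 577/625
f(1.5y,2y) = ((2429/2500)/(1931/2000) − 1)/(1/2) = 122/9655 ≈ 1.2636%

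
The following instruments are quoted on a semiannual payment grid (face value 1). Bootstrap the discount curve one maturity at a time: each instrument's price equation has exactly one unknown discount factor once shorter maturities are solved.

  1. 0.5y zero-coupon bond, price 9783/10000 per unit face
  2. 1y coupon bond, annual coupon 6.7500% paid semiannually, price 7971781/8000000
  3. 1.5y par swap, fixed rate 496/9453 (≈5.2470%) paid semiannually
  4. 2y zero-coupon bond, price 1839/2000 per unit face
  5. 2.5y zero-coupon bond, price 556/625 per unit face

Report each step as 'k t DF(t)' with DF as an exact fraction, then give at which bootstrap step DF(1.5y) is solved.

step 1 [0.5y] zero: DF = P = 9783/10000 ≈ 0.978300
step 2 [1y] bond c/2=27/800: DF=(7971781/8000000 − 27/800·(0.978300))/(1+27/800) = 233/250 ≈ 0.932000
step 3 [1.5y] swap r/2=248/9453: DF=(1 − 248/9453·(0.978300+0.932000))/(1+248/9453) = 1157/1250 ≈ 0.925600
step 4 [2y] zero: DF = P = 1839/2000 ≈ 0.919500
step 5 [2.5y] zero: DF = P = 556/625 ≈ 0.889600

1 1/2 9783/10000
2 1 233/250
3 3/2 1157/1250
4 2 1839/2000
5 5/2 556/625
DF(1.5y) is solved at step 3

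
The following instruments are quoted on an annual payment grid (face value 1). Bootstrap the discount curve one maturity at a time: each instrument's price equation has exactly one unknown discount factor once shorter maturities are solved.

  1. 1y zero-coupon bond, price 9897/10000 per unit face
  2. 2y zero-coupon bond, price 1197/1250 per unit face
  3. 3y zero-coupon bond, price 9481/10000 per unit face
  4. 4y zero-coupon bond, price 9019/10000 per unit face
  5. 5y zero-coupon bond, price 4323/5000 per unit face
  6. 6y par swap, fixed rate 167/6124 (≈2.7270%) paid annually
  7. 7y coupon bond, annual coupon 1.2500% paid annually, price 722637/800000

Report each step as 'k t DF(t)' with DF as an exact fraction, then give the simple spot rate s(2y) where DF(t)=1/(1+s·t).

step 1 [1y] zero: DF = P = 9897/10000 ≈ 0.989700
step 2 [2y] zero: DF = P = 1197/1250 ≈ 0.957600
step 3 [3y] zero: DF = P = 9481/10000 ≈ 0.948100
step 4 [4y] zero: DF = P = 9019/10000 ≈ 0.901900
step 5 [5y] zero: DF = P = 4323/5000 ≈ 0.864600
step 6 [6y] swap r/1=167/6124: DF=(1 − 167/6124·(0.989700+0.957600+0.948100+0.901900+0.864600))/(1+167/6124) = 8497/10000 ≈ 0.849700
step 7 [7y] bond c/1=1/80: DF=(722637/800000 − 1/80·(0.989700+0.957600+0.948100+0.901900+0.864600+0.849700))/(1+1/80) = 8241/10000 ≈ 0.824100

1 1 9897/10000
2 2 1197/1250
3 3 9481/10000
4 4 9019/10000
5 5 4323/5000
6 6 8497/10000
7 7 8241/10000
s(2y) = (1/(1197/1250) − 1)/(2) = 53/2394 ≈ 2.2139%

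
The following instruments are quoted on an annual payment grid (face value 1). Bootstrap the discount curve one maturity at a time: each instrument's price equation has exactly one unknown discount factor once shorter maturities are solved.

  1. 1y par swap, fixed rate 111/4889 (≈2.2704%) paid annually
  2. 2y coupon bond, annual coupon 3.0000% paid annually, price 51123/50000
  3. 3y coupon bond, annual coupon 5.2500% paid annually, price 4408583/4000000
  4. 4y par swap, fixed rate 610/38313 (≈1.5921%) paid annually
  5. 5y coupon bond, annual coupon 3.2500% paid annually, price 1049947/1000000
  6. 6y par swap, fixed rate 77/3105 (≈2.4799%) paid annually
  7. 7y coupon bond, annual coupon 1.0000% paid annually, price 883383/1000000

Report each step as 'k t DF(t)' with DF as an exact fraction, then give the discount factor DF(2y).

step 1 [1y] swap r/1=111/4889: DF=(1 − 111/4889·(0))/(1+111/4889) = 4889/5000 ≈ 0.977800
step 2 [2y] bond c/1=3/100: DF=(51123/50000 − 3/100·(0.977800))/(1+3/100) = 4821/5000 ≈ 0.964200
step 3 [3y] bond c/1=21/400: DF=(4408583/4000000 − 21/400·(0.977800+0.964200))/(1+21/400) = 9503/10000 ≈ 0.950300
step 4 [4y] swap r/1=610/38313: DF=(1 − 610/38313·(0.977800+0.964200+0.950300))/(1+610/38313) = 939/1000 ≈ 0.939000
step 5 [5y] bond c/1=13/400: DF=(1049947/1000000 − 13/400·(0.977800+0.964200+0.950300+0.939000))/(1+13/400) = 8963/10000 ≈ 0.896300
step 6 [6y] swap r/1=77/3105: DF=(1 − 77/3105·(0.977800+0.964200+0.950300+0.939000+0.896300))/(1+77/3105) = 4307/5000 ≈ 0.861400
step 7 [7y] bond c/1=1/100: DF=(883383/1000000 − 1/100·(0.977800+0.964200+0.950300+0.939000+0.896300+0.861400))/(1+1/100) = 8193/10000 ≈ 0.819300

1 1 4889/5000
2 2 4821/5000
3 3 9503/10000
4 4 939/1000
5 5 8963/10000
6 6 4307/5000
7 7 8193/10000
DF(2y) = 4821/5000 ≈ 0.964200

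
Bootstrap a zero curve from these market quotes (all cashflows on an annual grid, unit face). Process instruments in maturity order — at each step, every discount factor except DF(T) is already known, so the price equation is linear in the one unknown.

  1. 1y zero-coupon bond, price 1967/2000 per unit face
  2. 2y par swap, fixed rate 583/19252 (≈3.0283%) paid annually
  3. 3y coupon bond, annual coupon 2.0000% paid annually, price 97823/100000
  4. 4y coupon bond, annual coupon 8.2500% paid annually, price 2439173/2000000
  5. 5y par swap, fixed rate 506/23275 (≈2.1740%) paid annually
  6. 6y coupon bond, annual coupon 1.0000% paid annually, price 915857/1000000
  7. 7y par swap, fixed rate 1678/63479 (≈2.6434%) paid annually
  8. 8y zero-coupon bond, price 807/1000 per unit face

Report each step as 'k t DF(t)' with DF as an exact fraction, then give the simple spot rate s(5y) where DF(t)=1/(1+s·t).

step 1 [1y] zero: DF = P = 1967/2000 ≈ 0.983500
step 2 [2y] swap r/1=583/19252: DF=(1 − 583/19252·(0.983500))/(1+583/19252) = 9417/10000 ≈ 0.941700
step 3 [3y] bond c/1=1/50: DF=(97823/100000 − 1/50·(0.983500+0.941700))/(1+1/50) = 9213/10000 ≈ 0.921300
step 4 [4y] bond c/1=33/400: DF=(2439173/2000000 − 33/400·(0.983500+0.941700+0.921300))/(1+33/400) = 9097/10000 ≈ 0.909700
step 5 [5y] swap r/1=506/23275: DF=(1 − 506/23275·(0.983500+0.941700+0.921300+0.909700))/(1+506/23275) = 2247/2500 ≈ 0.898800
step 6 [6y] bond c/1=1/100: DF=(915857/1000000 − 1/100·(0.983500+0.941700+0.921300+0.909700+0.898800))/(1+1/100) = 8607/10000 ≈ 0.860700
step 7 [7y] swap r/1=1678/63479: DF=(1 − 1678/63479·(0.983500+0.941700+0.921300+0.909700+0.898800+0.860700))/(1+1678/63479) = 4161/5000 ≈ 0.832200
step 8 [8y] zero: DF = P = 807/1000 ≈ 0.807000

1 1 1967/2000
2 2 9417/10000
3 3 9213/10000
4 4 9097/10000
5 5 2247/2500
6 6 8607/10000
7 7 4161/5000
8 8 807/1000
s(5y) = (1/(2247/2500) − 1)/(5) = 253/11235 ≈ 2.2519%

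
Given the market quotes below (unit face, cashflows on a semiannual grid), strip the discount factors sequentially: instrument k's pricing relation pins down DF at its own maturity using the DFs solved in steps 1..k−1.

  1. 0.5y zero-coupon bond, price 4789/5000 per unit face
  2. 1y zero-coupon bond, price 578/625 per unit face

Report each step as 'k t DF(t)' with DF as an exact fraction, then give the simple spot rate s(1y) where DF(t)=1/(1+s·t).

step 1 [0.5y] zero: DF = P = 4789/5000 ≈ 0.957800
step 2 [1y] zero: DF = P = 578/625 ≈ 0.924800

1 1/2 4789/5000
2 1 578/625
s(1y) = (1/(578/625) − 1)/(1) = 47/578 ≈ 8.1315%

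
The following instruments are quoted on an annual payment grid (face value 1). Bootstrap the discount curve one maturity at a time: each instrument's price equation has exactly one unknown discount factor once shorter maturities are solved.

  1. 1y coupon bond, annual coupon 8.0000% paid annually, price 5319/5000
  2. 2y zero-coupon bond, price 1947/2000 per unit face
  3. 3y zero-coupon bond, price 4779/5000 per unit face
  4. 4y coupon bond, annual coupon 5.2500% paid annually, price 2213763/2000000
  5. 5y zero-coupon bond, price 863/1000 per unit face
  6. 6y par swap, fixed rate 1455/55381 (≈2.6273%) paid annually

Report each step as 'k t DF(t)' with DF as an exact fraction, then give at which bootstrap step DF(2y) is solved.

step 1 [1y] bond c/1=2/25: DF=(5319/5000 − 2/25·(0))/(1+2/25) = 197/200 ≈ 0.985000
step 2 [2y] zero: DF = P = 1947/2000 ≈ 0.973500
step 3 [3y] zero: DF = P = 4779/5000 ≈ 0.955800
step 4 [4y] bond c/1=21/400: DF=(2213763/2000000 − 21/400·(0.985000+0.973500+0.955800))/(1+21/400) = 9063/10000 ≈ 0.906300
step 5 [5y] zero: DF = P = 863/1000 ≈ 0.863000
step 6 [6y] swap r/1=1455/55381: DF=(1 − 1455/55381·(0.985000+0.973500+0.955800+0.906300+0.863000))/(1+1455/55381) = 1709/2000 ≈ 0.854500

1 1 197/200
2 2 1947/2000
3 3 4779/5000
4 4 9063/10000
5 5 863/1000
6 6 1709/2000
DF(2y) is solved at step 2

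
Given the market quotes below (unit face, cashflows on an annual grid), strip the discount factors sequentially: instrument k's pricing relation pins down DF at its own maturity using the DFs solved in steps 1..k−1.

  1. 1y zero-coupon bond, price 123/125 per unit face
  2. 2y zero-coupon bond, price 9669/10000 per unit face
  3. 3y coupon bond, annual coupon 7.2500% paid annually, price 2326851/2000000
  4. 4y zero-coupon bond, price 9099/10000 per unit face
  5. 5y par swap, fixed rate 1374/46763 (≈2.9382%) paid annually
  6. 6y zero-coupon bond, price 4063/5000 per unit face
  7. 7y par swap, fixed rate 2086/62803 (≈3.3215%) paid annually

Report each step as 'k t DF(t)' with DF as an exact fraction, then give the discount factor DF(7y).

1 1 123/125
2 2 9669/10000
3 3 9529/10000
4 4 9099/10000
5 5 4313/5000
6 6 4063/5000
7 7 3957/5000
DF(7y) = 3957/5000 ≈ 0.791400

step 1 [1y] zero: DF = P = 123/125 ≈ 0.984000
step 2 [2y] zero: DF = P = 9669/10000 ≈ 0.966900
step 3 [3y] bond c/1=29/400: DF=(2326851/2000000 − 29/400·(0.984000+0.966900))/(1+29/400) = 9529/10000 ≈ 0.952900
step 4 [4y] zero: DF = P = 9099/10000 ≈ 0.909900
step 5 [5y] swap r/1=1374/46763: DF=(1 − 1374/46763·(0.984000+0.966900+0.952900+0.909900))/(1+1374/46763) = 4313/5000 ≈ 0.862600
step 6 [6y] zero: DF = P = 4063/5000 ≈ 0.812600
step 7 [7y] swap r/1=2086/62803: DF=(1 − 2086/62803·(0.984000+0.966900+0.952900+0.909900+0.862600+0.812600))/(1+2086/62803) = 3957/5000 ≈ 0.791400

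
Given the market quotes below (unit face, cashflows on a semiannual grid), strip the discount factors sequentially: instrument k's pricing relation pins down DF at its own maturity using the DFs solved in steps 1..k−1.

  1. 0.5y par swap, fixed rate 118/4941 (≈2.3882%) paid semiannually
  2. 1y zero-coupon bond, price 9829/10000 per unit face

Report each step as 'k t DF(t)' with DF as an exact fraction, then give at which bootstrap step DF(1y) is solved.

1 1/2 4941/5000
2 1 9829/10000
DF(1y) is solved at step 2

step 1 [0.5y] swap r/2=59/4941: DF=(1 − 59/4941·(0))/(1+59/4941) = 4941/5000 ≈ 0.988200
step 2 [1y] zero: DF = P = 9829/10000 ≈ 0.982900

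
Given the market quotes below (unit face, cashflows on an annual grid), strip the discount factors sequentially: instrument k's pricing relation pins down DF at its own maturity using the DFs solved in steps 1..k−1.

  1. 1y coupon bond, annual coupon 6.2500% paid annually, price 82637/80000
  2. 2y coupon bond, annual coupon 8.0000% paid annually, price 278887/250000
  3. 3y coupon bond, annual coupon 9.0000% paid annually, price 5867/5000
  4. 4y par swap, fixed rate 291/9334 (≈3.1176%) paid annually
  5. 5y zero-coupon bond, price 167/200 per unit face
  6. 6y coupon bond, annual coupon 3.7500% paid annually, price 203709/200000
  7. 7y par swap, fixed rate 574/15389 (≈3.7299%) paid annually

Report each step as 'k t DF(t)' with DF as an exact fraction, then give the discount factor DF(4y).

step 1 [1y] bond c/1=1/16: DF=(82637/80000 − 1/16·(0))/(1+1/16) = 4861/5000 ≈ 0.972200
step 2 [2y] bond c/1=2/25: DF=(278887/250000 − 2/25·(0.972200))/(1+2/25) = 9609/10000 ≈ 0.960900
step 3 [3y] bond c/1=9/100: DF=(5867/5000 − 9/100·(0.972200+0.960900))/(1+9/100) = 9169/10000 ≈ 0.916900
step 4 [4y] swap r/1=291/9334: DF=(1 − 291/9334·(0.972200+0.960900+0.916900))/(1+291/9334) = 2209/2500 ≈ 0.883600
step 5 [5y] zero: DF = P = 167/200 ≈ 0.835000
step 6 [6y] bond c/1=3/80: DF=(203709/200000 − 3/80·(0.972200+0.960900+0.916900+0.883600+0.835000))/(1+3/80) = 4083/5000 ≈ 0.816600
step 7 [7y] swap r/1=574/15389: DF=(1 − 574/15389·(0.972200+0.960900+0.916900+0.883600+0.835000+0.816600))/(1+574/15389) = 963/1250 ≈ 0.770400

1 1 4861/5000
2 2 9609/10000
3 3 9169/10000
4 4 2209/2500
5 5 167/200
6 6 4083/5000
7 7 963/1250
DF(4y) = 2209/2500 ≈ 0.883600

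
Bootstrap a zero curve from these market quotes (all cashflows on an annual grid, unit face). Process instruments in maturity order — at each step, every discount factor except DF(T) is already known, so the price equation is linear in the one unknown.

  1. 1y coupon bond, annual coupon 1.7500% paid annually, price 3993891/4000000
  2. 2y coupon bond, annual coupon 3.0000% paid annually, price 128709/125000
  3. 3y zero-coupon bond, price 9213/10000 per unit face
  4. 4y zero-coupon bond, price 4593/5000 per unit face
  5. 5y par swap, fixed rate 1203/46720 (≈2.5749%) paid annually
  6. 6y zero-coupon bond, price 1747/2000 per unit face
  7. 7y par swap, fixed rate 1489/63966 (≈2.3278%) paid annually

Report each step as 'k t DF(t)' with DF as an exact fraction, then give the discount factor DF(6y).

step 1 [1y] bond c/1=7/400: DF=(3993891/4000000 − 7/400·(0))/(1+7/400) = 9813/10000 ≈ 0.981300
step 2 [2y] bond c/1=3/100: DF=(128709/125000 − 3/100·(0.981300))/(1+3/100) = 9711/10000 ≈ 0.971100
step 3 [3y] zero: DF = P = 9213/10000 ≈ 0.921300
step 4 [4y] zero: DF = P = 4593/5000 ≈ 0.918600
step 5 [5y] swap r/1=1203/46720: DF=(1 − 1203/46720·(0.981300+0.971100+0.921300+0.918600))/(1+1203/46720) = 8797/10000 ≈ 0.879700
step 6 [6y] zero: DF = P = 1747/2000 ≈ 0.873500
step 7 [7y] swap r/1=1489/63966: DF=(1 − 1489/63966·(0.981300+0.971100+0.921300+0.918600+0.879700+0.873500))/(1+1489/63966) = 8511/10000 ≈ 0.851100

1 1 9813/10000
2 2 9711/10000
3 3 9213/10000
4 4 4593/5000
5 5 8797/10000
6 6 1747/2000
7 7 8511/10000
DF(6y) = 1747/2000 ≈ 0.873500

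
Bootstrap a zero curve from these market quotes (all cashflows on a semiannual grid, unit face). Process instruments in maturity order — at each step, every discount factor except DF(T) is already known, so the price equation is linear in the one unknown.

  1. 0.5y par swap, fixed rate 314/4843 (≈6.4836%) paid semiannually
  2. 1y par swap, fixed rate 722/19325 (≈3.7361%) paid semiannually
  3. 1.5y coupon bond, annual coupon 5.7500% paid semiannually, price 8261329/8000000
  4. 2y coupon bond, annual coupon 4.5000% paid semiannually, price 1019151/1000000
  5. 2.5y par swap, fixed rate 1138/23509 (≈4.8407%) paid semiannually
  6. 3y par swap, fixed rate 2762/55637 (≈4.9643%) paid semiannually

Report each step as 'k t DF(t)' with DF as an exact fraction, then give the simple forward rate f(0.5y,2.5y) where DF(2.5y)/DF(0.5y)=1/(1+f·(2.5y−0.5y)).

step 1 [0.5y] swap r/2=157/4843: DF=(1 − 157/4843·(0))/(1+157/4843) = 4843/5000 ≈ 0.968600
step 2 [1y] swap r/2=361/19325: DF=(1 − 361/19325·(0.968600))/(1+361/19325) = 9639/10000 ≈ 0.963900
step 3 [1.5y] bond c/2=23/800: DF=(8261329/8000000 − 23/800·(0.968600+0.963900))/(1+23/800) = 4749/5000 ≈ 0.949800
step 4 [2y] bond c/2=9/400: DF=(1019151/1000000 − 9/400·(0.968600+0.963900+0.949800))/(1+9/400) = 9333/10000 ≈ 0.933300
step 5 [2.5y] swap r/2=569/23509: DF=(1 − 569/23509·(0.968600+0.963900+0.949800+0.933300))/(1+569/23509) = 4431/5000 ≈ 0.886200
step 6 [3y] swap r/2=1381/55637: DF=(1 − 1381/55637·(0.968600+0.963900+0.949800+0.933300+0.886200))/(1+1381/55637) = 8619/10000 ≈ 0.861900

1 1/2 4843/5000
2 1 9639/10000
3 3/2 4749/5000
4 2 9333/10000
5 5/2 4431/5000
6 3 8619/10000
f(0.5y,2.5y) = ((4843/5000)/(4431/5000) − 1)/(2) = 206/4431 ≈ 4.6491%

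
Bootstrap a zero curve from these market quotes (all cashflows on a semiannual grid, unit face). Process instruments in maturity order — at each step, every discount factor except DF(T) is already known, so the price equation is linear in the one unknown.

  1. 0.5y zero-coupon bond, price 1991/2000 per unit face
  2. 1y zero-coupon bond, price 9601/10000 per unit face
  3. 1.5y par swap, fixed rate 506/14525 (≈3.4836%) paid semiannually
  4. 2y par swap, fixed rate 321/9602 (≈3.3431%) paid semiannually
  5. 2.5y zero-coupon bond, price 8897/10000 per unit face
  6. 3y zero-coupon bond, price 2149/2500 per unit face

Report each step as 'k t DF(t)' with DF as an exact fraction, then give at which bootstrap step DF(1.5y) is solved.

step 1 [0.5y] zero: DF = P = 1991/2000 ≈ 0.995500
step 2 [1y] zero: DF = P = 9601/10000 ≈ 0.960100
step 3 [1.5y] swap r/2=253/14525: DF=(1 − 253/14525·(0.995500+0.960100))/(1+253/14525) = 4747/5000 ≈ 0.949400
step 4 [2y] swap r/2=321/19204: DF=(1 − 321/19204·(0.995500+0.960100+0.949400))/(1+321/19204) = 4679/5000 ≈ 0.935800
step 5 [2.5y] zero: DF = P = 8897/10000 ≈ 0.889700
step 6 [3y] zero: DF = P = 2149/2500 ≈ 0.859600

1 1/2 1991/2000
2 1 9601/10000
3 3/2 4747/5000
4 2 4679/5000
5 5/2 8897/10000
6 3 2149/2500
DF(1.5y) is solved at step 3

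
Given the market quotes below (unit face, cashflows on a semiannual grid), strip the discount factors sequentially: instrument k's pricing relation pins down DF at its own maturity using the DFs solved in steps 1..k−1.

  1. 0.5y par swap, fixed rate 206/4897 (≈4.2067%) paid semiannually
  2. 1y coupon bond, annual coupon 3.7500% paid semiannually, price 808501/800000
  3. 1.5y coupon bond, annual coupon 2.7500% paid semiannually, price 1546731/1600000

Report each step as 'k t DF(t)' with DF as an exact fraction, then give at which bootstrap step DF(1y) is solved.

step 1 [0.5y] swap r/2=103/4897: DF=(1 − 103/4897·(0))/(1+103/4897) = 4897/5000 ≈ 0.979400
step 2 [1y] bond c/2=3/160: DF=(808501/800000 − 3/160·(0.979400))/(1+3/160) = 487/500 ≈ 0.974000
step 3 [1.5y] bond c/2=11/800: DF=(1546731/1600000 − 11/800·(0.979400+0.974000))/(1+11/800) = 9271/10000 ≈ 0.927100

1 1/2 4897/5000
2 1 487/500
3 3/2 9271/10000
DF(1y) is solved at step 2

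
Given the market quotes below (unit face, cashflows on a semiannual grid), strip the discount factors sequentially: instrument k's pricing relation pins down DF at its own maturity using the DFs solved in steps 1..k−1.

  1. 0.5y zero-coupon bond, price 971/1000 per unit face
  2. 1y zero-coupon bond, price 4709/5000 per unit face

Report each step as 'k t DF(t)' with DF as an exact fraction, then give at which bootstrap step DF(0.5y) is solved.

1 1/2 971/1000
2 1 4709/5000
DF(0.5y) is solved at step 1

step 1 [0.5y] zero: DF = P = 971/1000 ≈ 0.971000
step 2 [1y] zero: DF = P = 4709/5000 ≈ 0.941800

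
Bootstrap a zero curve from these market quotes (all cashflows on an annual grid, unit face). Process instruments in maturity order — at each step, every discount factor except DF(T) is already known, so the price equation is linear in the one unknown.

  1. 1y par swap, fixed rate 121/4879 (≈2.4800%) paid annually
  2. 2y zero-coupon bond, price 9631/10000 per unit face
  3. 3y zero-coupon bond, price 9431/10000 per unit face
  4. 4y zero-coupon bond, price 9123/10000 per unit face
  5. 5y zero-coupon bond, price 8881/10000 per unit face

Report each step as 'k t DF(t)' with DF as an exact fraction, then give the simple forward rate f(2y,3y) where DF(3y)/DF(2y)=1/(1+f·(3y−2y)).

step 1 [1y] swap r/1=121/4879: DF=(1 − 121/4879·(0))/(1+121/4879) = 4879/5000 ≈ 0.975800
step 2 [2y] zero: DF = P = 9631/10000 ≈ 0.963100
step 3 [3y] zero: DF = P = 9431/10000 ≈ 0.943100
step 4 [4y] zero: DF = P = 9123/10000 ≈ 0.912300
step 5 [5y] zero: DF = P = 8881/10000 ≈ 0.888100

1 1 4879/5000
2 2 9631/10000
3 3 9431/10000
4 4 9123/10000
5 5 8881/10000
f(2y,3y) = ((9631/10000)/(9431/10000) − 1)/(1) = 200/9431 ≈ 2.1207%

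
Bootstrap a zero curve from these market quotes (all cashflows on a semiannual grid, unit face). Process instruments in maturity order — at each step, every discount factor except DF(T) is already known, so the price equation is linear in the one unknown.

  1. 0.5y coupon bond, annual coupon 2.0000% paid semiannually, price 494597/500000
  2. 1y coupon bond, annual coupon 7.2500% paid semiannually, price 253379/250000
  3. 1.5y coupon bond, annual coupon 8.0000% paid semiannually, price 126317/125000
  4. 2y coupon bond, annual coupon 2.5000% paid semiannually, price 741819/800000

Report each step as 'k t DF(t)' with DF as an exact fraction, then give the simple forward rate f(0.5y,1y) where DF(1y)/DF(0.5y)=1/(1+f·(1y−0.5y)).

step 1 [0.5y] bond c/2=1/100: DF=(494597/500000 − 1/100·(0))/(1+1/100) = 4897/5000 ≈ 0.979400
step 2 [1y] bond c/2=29/800: DF=(253379/250000 − 29/800·(0.979400))/(1+29/800) = 4719/5000 ≈ 0.943800
step 3 [1.5y] bond c/2=1/25: DF=(126317/125000 − 1/25·(0.979400+0.943800))/(1+1/25) = 8977/10000 ≈ 0.897700
step 4 [2y] bond c/2=1/80: DF=(741819/800000 − 1/80·(0.979400+0.943800+0.897700))/(1+1/80) = 881/1000 ≈ 0.881000

1 1/2 4897/5000
2 1 4719/5000
3 3/2 8977/10000
4 2 881/1000
f(0.5y,1y) = ((4897/5000)/(4719/5000) − 1)/(1/2) = 356/4719 ≈ 7.5440%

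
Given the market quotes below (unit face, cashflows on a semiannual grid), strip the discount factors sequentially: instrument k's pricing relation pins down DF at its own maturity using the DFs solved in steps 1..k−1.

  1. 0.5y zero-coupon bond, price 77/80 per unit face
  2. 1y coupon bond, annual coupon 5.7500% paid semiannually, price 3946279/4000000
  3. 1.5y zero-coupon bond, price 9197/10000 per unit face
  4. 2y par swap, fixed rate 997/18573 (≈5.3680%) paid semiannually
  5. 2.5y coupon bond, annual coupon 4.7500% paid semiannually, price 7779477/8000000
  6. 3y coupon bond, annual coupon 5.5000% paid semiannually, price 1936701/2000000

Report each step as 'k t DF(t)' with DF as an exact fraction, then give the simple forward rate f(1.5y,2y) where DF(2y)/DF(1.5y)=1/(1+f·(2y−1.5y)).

step 1 [0.5y] zero: DF = P = 77/80 ≈ 0.962500
step 2 [1y] bond c/2=23/800: DF=(3946279/4000000 − 23/800·(0.962500))/(1+23/800) = 9321/10000 ≈ 0.932100
step 3 [1.5y] zero: DF = P = 9197/10000 ≈ 0.919700
step 4 [2y] swap r/2=997/37146: DF=(1 − 997/37146·(0.962500+0.932100+0.919700))/(1+997/37146) = 9003/10000 ≈ 0.900300
step 5 [2.5y] bond c/2=19/800: DF=(7779477/8000000 − 19/800·(0.962500+0.932100+0.919700+0.900300))/(1+19/800) = 8637/10000 ≈ 0.863700
step 6 [3y] bond c/2=11/400: DF=(1936701/2000000 − 11/400·(0.962500+0.932100+0.919700+0.900300+0.863700))/(1+11/400) = 8199/10000 ≈ 0.819900

1 1/2 77/80
2 1 9321/10000
3 3/2 9197/10000
4 2 9003/10000
5 5/2 8637/10000
6 3 8199/10000
f(1.5y,2y) = ((9197/10000)/(9003/10000) − 1)/(1/2) = 388/9003 ≈ 4.3097%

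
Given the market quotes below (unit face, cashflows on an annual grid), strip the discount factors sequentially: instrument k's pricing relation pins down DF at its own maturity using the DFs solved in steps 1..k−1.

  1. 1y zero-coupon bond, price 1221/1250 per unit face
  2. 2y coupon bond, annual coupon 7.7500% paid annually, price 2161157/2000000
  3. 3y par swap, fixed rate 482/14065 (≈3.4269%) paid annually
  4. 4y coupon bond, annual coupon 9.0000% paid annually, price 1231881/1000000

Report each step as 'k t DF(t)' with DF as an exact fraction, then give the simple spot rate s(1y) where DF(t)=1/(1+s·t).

1 1 1221/1250
2 2 4663/5000
3 3 2259/2500
4 4 8979/10000
s(1y) = (1/(1221/1250) − 1)/(1) = 29/1221 ≈ 2.3751%

step 1 [1y] zero: DF = P = 1221/1250 ≈ 0.976800
step 2 [2y] bond c/1=31/400: DF=(2161157/2000000 − 31/400·(0.976800))/(1+31/400) = 4663/5000 ≈ 0.932600
step 3 [3y] swap r/1=482/14065: DF=(1 − 482/14065·(0.976800+0.932600))/(1+482/14065) = 2259/2500 ≈ 0.903600
step 4 [4y] bond c/1=9/100: DF=(1231881/1000000 − 9/100·(0.976800+0.932600+0.903600))/(1+9/100) = 8979/10000 ≈ 0.897900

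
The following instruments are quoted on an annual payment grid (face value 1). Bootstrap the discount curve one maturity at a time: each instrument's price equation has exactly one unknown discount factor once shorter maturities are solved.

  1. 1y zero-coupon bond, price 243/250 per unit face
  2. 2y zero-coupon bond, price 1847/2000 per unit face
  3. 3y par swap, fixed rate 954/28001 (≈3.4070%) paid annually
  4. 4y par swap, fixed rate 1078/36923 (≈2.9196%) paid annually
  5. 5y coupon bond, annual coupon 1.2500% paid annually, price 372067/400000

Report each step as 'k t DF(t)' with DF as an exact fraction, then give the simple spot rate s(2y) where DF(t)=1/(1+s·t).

1 1 243/250
2 2 1847/2000
3 3 4523/5000
4 4 4461/5000
5 5 8731/10000
s(2y) = (1/(1847/2000) − 1)/(2) = 153/3694 ≈ 4.1419%

step 1 [1y] zero: DF = P = 243/250 ≈ 0.972000
step 2 [2y] zero: DF = P = 1847/2000 ≈ 0.923500
step 3 [3y] swap r/1=954/28001: DF=(1 − 954/28001·(0.972000+0.923500))/(1+954/28001) = 4523/5000 ≈ 0.904600
step 4 [4y] swap r/1=1078/36923: DF=(1 − 1078/36923·(0.972000+0.923500+0.904600))/(1+1078/36923) = 4461/5000 ≈ 0.892200
step 5 [5y] bond c/1=1/80: DF=(372067/400000 − 1/80·(0.972000+0.923500+0.904600+0.892200))/(1+1/80) = 8731/10000 ≈ 0.873100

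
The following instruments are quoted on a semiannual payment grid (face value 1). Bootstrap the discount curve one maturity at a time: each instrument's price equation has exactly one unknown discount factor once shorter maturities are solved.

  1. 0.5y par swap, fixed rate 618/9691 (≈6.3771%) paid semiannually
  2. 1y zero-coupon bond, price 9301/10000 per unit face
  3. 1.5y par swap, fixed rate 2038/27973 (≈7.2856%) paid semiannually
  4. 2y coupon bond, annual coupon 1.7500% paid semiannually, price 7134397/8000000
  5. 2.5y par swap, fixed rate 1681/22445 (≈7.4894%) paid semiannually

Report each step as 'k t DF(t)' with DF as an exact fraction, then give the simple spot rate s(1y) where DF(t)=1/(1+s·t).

step 1 [0.5y] swap r/2=309/9691: DF=(1 − 309/9691·(0))/(1+309/9691) = 9691/10000 ≈ 0.969100
step 2 [1y] zero: DF = P = 9301/10000 ≈ 0.930100
step 3 [1.5y] swap r/2=1019/27973: DF=(1 − 1019/27973·(0.969100+0.930100))/(1+1019/27973) = 8981/10000 ≈ 0.898100
step 4 [2y] bond c/2=7/800: DF=(7134397/8000000 − 7/800·(0.969100+0.930100+0.898100))/(1+7/800) = 4299/5000 ≈ 0.859800
step 5 [2.5y] swap r/2=1681/44890: DF=(1 − 1681/44890·(0.969100+0.930100+0.898100+0.859800))/(1+1681/44890) = 8319/10000 ≈ 0.831900

1 1/2 9691/10000
2 1 9301/10000
3 3/2 8981/10000
4 2 4299/5000
5 5/2 8319/10000
s(1y) = (1/(9301/10000) − 1)/(1) = 699/9301 ≈ 7.5153%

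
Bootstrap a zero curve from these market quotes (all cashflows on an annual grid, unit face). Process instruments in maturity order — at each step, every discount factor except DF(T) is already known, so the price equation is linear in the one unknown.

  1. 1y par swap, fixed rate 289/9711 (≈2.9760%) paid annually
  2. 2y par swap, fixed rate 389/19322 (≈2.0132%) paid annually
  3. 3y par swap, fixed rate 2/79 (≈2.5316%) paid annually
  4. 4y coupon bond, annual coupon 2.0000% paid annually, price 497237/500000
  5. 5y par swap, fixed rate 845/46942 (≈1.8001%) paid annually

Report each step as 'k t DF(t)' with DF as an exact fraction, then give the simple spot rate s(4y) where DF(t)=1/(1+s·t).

step 1 [1y] swap r/1=289/9711: DF=(1 − 289/9711·(0))/(1+289/9711) = 9711/10000 ≈ 0.971100
step 2 [2y] swap r/1=389/19322: DF=(1 − 389/19322·(0.971100))/(1+389/19322) = 9611/10000 ≈ 0.961100
step 3 [3y] swap r/1=2/79: DF=(1 − 2/79·(0.971100+0.961100))/(1+2/79) = 2319/2500 ≈ 0.927600
step 4 [4y] bond c/1=1/50: DF=(497237/500000 − 1/50·(0.971100+0.961100+0.927600))/(1+1/50) = 9189/10000 ≈ 0.918900
step 5 [5y] swap r/1=845/46942: DF=(1 − 845/46942·(0.971100+0.961100+0.927600+0.918900))/(1+845/46942) = 1831/2000 ≈ 0.915500

1 1 9711/10000
2 2 9611/10000
3 3 2319/2500
4 4 9189/10000
5 5 1831/2000
s(4y) = (1/(9189/10000) − 1)/(4) = 811/36756 ≈ 2.2064%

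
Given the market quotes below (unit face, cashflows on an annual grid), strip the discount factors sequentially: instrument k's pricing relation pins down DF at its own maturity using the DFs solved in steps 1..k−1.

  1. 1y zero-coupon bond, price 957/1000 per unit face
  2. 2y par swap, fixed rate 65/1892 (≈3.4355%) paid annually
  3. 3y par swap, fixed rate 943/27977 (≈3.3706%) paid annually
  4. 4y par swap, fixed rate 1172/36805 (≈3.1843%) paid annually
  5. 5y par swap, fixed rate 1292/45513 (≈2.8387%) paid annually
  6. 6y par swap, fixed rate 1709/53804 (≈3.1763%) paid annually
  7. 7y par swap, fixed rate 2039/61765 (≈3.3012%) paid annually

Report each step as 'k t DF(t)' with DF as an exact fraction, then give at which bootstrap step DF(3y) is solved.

step 1 [1y] zero: DF = P = 957/1000 ≈ 0.957000
step 2 [2y] swap r/1=65/1892: DF=(1 − 65/1892·(0.957000))/(1+65/1892) = 187/200 ≈ 0.935000
step 3 [3y] swap r/1=943/27977: DF=(1 − 943/27977·(0.957000+0.935000))/(1+943/27977) = 9057/10000 ≈ 0.905700
step 4 [4y] swap r/1=1172/36805: DF=(1 − 1172/36805·(0.957000+0.935000+0.905700))/(1+1172/36805) = 2207/2500 ≈ 0.882800
step 5 [5y] swap r/1=1292/45513: DF=(1 − 1292/45513·(0.957000+0.935000+0.905700+0.882800))/(1+1292/45513) = 2177/2500 ≈ 0.870800
step 6 [6y] swap r/1=1709/53804: DF=(1 − 1709/53804·(0.957000+0.935000+0.905700+0.882800+0.870800))/(1+1709/53804) = 8291/10000 ≈ 0.829100
step 7 [7y] swap r/1=2039/61765: DF=(1 − 2039/61765·(0.957000+0.935000+0.905700+0.882800+0.870800+0.829100))/(1+2039/61765) = 7961/10000 ≈ 0.796100

1 1 957/1000
2 2 187/200
3 3 9057/10000
4 4 2207/2500
5 5 2177/2500
6 6 8291/10000
7 7 7961/10000
DF(3y) is solved at step 3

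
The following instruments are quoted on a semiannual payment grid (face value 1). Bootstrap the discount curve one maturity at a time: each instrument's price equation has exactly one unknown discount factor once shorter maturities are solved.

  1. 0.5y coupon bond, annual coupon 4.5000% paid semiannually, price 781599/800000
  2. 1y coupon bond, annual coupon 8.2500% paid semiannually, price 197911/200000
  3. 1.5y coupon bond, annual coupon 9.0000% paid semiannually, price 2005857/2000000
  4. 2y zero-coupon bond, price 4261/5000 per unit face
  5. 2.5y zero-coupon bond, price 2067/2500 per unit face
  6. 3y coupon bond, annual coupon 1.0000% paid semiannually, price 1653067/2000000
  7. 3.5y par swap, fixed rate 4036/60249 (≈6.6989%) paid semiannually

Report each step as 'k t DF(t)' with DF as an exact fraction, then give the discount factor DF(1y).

step 1 [0.5y] bond c/2=9/400: DF=(781599/800000 − 9/400·(0))/(1+9/400) = 1911/2000 ≈ 0.955500
step 2 [1y] bond c/2=33/800: DF=(197911/200000 − 33/800·(0.955500))/(1+33/800) = 73/80 ≈ 0.912500
step 3 [1.5y] bond c/2=9/200: DF=(2005857/2000000 − 9/200·(0.955500+0.912500))/(1+9/200) = 8793/10000 ≈ 0.879300
step 4 [2y] zero: DF = P = 4261/5000 ≈ 0.852200
step 5 [2.5y] zero: DF = P = 2067/2500 ≈ 0.826800
step 6 [3y] bond c/2=1/200: DF=(1653067/2000000 − 1/200·(0.955500+0.912500+0.879300+0.852200+0.826800))/(1+1/200) = 2001/2500 ≈ 0.800400
step 7 [3.5y] swap r/2=2018/60249: DF=(1 − 2018/60249·(0.955500+0.912500+0.879300+0.852200+0.826800+0.800400))/(1+2018/60249) = 3991/5000 ≈ 0.798200

1 1/2 1911/2000
2 1 73/80
3 3/2 8793/10000
4 2 4261/5000
5 5/2 2067/2500
6 3 2001/2500
7 7/2 3991/5000
DF(1y) = 73/80 ≈ 0.912500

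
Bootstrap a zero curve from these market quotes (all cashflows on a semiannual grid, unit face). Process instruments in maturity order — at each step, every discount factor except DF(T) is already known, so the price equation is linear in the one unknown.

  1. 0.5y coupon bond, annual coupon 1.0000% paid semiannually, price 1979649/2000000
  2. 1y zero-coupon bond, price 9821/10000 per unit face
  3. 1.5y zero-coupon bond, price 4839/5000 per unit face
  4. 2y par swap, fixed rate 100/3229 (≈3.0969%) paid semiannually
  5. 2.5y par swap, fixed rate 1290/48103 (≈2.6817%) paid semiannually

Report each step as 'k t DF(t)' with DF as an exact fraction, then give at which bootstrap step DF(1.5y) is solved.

step 1 [0.5y] bond c/2=1/200: DF=(1979649/2000000 − 1/200·(0))/(1+1/200) = 9849/10000 ≈ 0.984900
step 2 [1y] zero: DF = P = 9821/10000 ≈ 0.982100
step 3 [1.5y] zero: DF = P = 4839/5000 ≈ 0.967800
step 4 [2y] swap r/2=50/3229: DF=(1 − 50/3229·(0.984900+0.982100+0.967800))/(1+50/3229) = 47/50 ≈ 0.940000
step 5 [2.5y] swap r/2=645/48103: DF=(1 − 645/48103·(0.984900+0.982100+0.967800+0.940000))/(1+645/48103) = 1871/2000 ≈ 0.935500

1 1/2 9849/10000
2 1 9821/10000
3 3/2 4839/5000
4 2 47/50
5 5/2 1871/2000
DF(1.5y) is solved at step 3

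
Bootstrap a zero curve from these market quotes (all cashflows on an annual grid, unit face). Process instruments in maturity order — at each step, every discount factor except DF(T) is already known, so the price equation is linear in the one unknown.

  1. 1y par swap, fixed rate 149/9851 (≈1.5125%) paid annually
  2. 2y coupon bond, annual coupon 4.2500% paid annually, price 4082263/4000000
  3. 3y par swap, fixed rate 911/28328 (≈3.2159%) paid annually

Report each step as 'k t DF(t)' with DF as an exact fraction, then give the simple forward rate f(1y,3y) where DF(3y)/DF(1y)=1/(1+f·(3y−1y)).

step 1 [1y] swap r/1=149/9851: DF=(1 − 149/9851·(0))/(1+149/9851) = 9851/10000 ≈ 0.985100
step 2 [2y] bond c/1=17/400: DF=(4082263/4000000 − 17/400·(0.985100))/(1+17/400) = 2347/2500 ≈ 0.938800
step 3 [3y] swap r/1=911/28328: DF=(1 − 911/28328·(0.985100+0.938800))/(1+911/28328) = 9089/10000 ≈ 0.908900

1 1 9851/10000
2 2 2347/2500
3 3 9089/10000
f(1y,3y) = ((9851/10000)/(9089/10000) − 1)/(2) = 381/9089 ≈ 4.1919%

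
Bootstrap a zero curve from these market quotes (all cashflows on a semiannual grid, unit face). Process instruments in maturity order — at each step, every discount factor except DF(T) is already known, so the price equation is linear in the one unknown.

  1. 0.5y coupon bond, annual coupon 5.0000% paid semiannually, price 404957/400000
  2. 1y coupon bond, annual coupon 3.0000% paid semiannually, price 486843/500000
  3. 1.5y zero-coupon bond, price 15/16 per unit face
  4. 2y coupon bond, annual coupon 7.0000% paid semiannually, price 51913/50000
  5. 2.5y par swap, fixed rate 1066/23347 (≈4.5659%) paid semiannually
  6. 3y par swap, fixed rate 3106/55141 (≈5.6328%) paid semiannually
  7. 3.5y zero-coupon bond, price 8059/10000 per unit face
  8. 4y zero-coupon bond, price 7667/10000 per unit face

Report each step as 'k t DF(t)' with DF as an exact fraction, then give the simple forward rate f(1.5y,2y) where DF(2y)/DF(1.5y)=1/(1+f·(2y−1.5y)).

1 1/2 9877/10000
2 1 9447/10000
3 3/2 15/16
4 2 9061/10000
5 5/2 4467/5000
6 3 8447/10000
7 7/2 8059/10000
8 4 7667/10000
f(1.5y,2y) = ((15/16)/(9061/10000) − 1)/(1/2) = 628/9061 ≈ 6.9308%

step 1 [0.5y] bond c/2=1/40: DF=(404957/400000 − 1/40·(0))/(1+1/40) = 9877/10000 ≈ 0.987700
step 2 [1y] bond c/2=3/200: DF=(486843/500000 − 3/200·(0.987700))/(1+3/200) = 9447/10000 ≈ 0.944700
step 3 [1.5y] zero: DF = P = 15/16 ≈ 0.937500
step 4 [2y] bond c/2=7/200: DF=(51913/50000 − 7/200·(0.987700+0.944700+0.937500))/(1+7/200) = 9061/10000 ≈ 0.906100
step 5 [2.5y] swap r/2=533/23347: DF=(1 − 533/23347·(0.987700+0.944700+0.937500+0.906100))/(1+533/23347) = 4467/5000 ≈ 0.893400
step 6 [3y] swap r/2=1553/55141: DF=(1 − 1553/55141·(0.987700+0.944700+0.937500+0.906100+0.893400))/(1+1553/55141) = 8447/10000 ≈ 0.844700
step 7 [3.5y] zero: DF = P = 8059/10000 ≈ 0.805900
step 8 [4y] zero: DF = P = 7667/10000 ≈ 0.766700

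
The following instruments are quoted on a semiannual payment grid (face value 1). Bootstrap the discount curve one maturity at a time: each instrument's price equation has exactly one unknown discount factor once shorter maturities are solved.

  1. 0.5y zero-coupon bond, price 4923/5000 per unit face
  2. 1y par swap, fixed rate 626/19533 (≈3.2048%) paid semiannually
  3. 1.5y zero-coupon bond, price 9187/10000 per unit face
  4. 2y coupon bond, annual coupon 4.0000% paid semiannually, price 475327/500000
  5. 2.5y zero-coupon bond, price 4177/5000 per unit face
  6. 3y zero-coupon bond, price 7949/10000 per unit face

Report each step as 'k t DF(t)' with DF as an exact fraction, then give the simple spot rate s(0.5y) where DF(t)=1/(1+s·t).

1 1/2 4923/5000
2 1 9687/10000
3 3/2 9187/10000
4 2 8757/10000
5 5/2 4177/5000
6 3 7949/10000
s(0.5y) = (1/(4923/5000) − 1)/(1/2) = 154/4923 ≈ 3.1282%

step 1 [0.5y] zero: DF = P = 4923/5000 ≈ 0.984600
step 2 [1y] swap r/2=313/19533: DF=(1 − 313/19533·(0.984600))/(1+313/19533) = 9687/10000 ≈ 0.968700
step 3 [1.5y] zero: DF = P = 9187/10000 ≈ 0.918700
step 4 [2y] bond c/2=1/50: DF=(475327/500000 − 1/50·(0.984600+0.968700+0.918700))/(1+1/50) = 8757/10000 ≈ 0.875700
step 5 [2.5y] zero: DF = P = 4177/5000 ≈ 0.835400
step 6 [3y] zero: DF = P = 7949/10000 ≈ 0.794900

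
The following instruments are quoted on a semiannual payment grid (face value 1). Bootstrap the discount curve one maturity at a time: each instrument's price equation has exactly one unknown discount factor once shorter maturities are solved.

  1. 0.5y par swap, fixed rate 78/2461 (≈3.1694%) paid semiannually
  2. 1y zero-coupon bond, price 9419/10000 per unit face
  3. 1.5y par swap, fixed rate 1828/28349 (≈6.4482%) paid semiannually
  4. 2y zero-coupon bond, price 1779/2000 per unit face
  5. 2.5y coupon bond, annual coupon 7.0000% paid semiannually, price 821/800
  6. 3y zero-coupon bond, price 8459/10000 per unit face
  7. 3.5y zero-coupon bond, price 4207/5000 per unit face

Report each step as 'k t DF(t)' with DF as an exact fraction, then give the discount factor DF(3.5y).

1 1/2 2461/2500
2 1 9419/10000
3 3/2 4543/5000
4 2 1779/2000
5 5/2 541/625
6 3 8459/10000
7 7/2 4207/5000
DF(3.5y) = 4207/5000 ≈ 0.841400

step 1 [0.5y] swap r/2=39/2461: DF=(1 − 39/2461·(0))/(1+39/2461) = 2461/2500 ≈ 0.984400
step 2 [1y] zero: DF = P = 9419/10000 ≈ 0.941900
step 3 [1.5y] swap r/2=914/28349: DF=(1 − 914/28349·(0.984400+0.941900))/(1+914/28349) = 4543/5000 ≈ 0.908600
step 4 [2y] zero: DF = P = 1779/2000 ≈ 0.889500
step 5 [2.5y] bond c/2=7/200: DF=(821/800 − 7/200·(0.984400+0.941900+0.908600+0.889500))/(1+7/200) = 541/625 ≈ 0.865600
step 6 [3y] zero: DF = P = 8459/10000 ≈ 0.845900
step 7 [3.5y] zero: DF = P = 4207/5000 ≈ 0.841400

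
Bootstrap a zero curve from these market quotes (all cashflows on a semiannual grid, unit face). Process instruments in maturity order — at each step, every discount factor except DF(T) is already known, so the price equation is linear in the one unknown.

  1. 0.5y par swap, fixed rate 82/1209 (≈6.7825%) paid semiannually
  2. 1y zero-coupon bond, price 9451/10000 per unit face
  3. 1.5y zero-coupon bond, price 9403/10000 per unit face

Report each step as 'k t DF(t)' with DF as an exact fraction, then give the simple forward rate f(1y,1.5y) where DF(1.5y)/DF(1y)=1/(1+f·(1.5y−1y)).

1 1/2 1209/1250
2 1 9451/10000
3 3/2 9403/10000
f(1y,1.5y) = ((9451/10000)/(9403/10000) − 1)/(1/2) = 96/9403 ≈ 1.0210%

step 1 [0.5y] swap r/2=41/1209: DF=(1 − 41/1209·(0))/(1+41/1209) = 1209/1250 ≈ 0.967200
step 2 [1y] zero: DF = P = 9451/10000 ≈ 0.945100
step 3 [1.5y] zero: DF = P = 9403/10000 ≈ 0.940300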